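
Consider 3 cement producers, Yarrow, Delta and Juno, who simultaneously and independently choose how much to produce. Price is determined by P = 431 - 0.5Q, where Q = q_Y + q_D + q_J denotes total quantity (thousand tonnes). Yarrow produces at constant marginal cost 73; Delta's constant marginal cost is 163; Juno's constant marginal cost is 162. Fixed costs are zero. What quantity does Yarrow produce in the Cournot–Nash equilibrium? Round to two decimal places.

268.50

Yarrow's profit: π_Y = (431 - 0.5Q)q_Y - (73q_Y). Setting ∂π_Y/∂q_Y = 0: 358 - q_Y - (1/2)(q_D + q_J) = 0.
Delta's profit: π_D = (431 - 0.5Q)q_D - (163q_D). Setting ∂π_D/∂q_D = 0: 268 - q_D - (1/2)(q_Y + q_J) = 0.
Juno's profit: π_J = (431 - 0.5Q)q_J - (162q_J). Setting ∂π_J/∂q_J = 0: 269 - q_J - (1/2)(q_Y + q_D) = 0.
Adding the 3 conditions: 895 − Q − Q = 0, i.e. Q = 895/2.
Back-substituting: q_Y = (358 − 895/4)/(1/2) = 537/2, q_D = (268 − 895/4)/(1/2) = 177/2, q_J = (269 − 895/4)/(1/2) = 181/2.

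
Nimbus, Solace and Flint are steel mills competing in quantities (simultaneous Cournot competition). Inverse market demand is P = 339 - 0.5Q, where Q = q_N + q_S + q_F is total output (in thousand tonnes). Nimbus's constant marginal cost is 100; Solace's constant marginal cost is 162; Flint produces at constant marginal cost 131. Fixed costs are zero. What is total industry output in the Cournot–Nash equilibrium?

312

Nimbus's profit: π_N = (339 - 0.5Q)q_N - (100q_N). Setting ∂π_N/∂q_N = 0: 239 - q_N - (1/2)(q_S + q_F) = 0.
Solace's first-order condition: 177 - q_S - (1/2)(q_N + q_F) = 0.
Flint's first-order condition: 208 - q_F - (1/2)(q_N + q_S) = 0.
Adding the 3 first-order conditions: 624 − 2Q = 0, so Q = 312.
Back-substituting: q_N = (239 − 156)/(1/2) = 166, q_S = (177 − 156)/(1/2) = 42, q_F = (208 − 156)/(1/2) = 104.
Total output Q = 166 + 42 + 104 = 312.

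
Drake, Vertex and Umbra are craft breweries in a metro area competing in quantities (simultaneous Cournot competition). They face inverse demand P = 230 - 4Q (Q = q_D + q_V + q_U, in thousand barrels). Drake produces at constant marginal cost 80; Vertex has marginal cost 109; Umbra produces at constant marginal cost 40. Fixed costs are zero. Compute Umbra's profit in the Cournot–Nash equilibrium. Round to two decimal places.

Drake's profit: π_D = (230 - 4Q)q_D - (80q_D). Setting ∂π_D/∂q_D = 0: 150 - 8q_D - 4(q_V + q_U) = 0.
Vertex's first-order condition: 121 - 8q_V - 4(q_D + q_U) = 0.
Umbra's first-order condition: 190 - 8q_U - 4(q_D + q_V) = 0.
Adding the 3 conditions: 461 − 8Q − 8Q = 0, i.e. Q = 461/16.
Back-substituting: q_D = (150 − 461/4)/4 = 139/16, q_V = (121 − 461/4)/4 = 23/16, q_U = (190 − 461/4)/4 = 299/16.
Price P = 230 - 4·(461/16) = 459/4.
Umbra's profit: (459/4 - 40)·(299/16) = 1396.8906.

1396.89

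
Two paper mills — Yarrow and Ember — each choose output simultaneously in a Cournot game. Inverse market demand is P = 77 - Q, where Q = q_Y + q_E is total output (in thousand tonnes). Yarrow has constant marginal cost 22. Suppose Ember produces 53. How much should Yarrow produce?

With the rival's output fixed at 53, Yarrow's profit is π_Y = (77 - 53 - q_Y)q_Y - (22q_Y) = (24 - q_Y)q_Y - (22q_Y).
∂π_Y/∂q_Y = 2 - 2q_Y = 0, so q_Y = 1.

1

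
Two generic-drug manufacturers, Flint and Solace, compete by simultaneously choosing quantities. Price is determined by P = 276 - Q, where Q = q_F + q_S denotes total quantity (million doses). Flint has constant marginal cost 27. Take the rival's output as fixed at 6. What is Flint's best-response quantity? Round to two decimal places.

With the rival's output fixed at 6, Flint's profit is π_F = (276 - 6 - q_F)q_F - (27q_F) = (270 - q_F)q_F - (27q_F).
∂π_F/∂q_F = 243 - 2q_F = 0, so q_F = 243/2.

121.50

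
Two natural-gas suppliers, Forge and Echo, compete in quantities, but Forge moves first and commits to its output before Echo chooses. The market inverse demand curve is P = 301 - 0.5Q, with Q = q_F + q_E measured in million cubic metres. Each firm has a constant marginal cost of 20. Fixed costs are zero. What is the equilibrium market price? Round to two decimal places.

90.25

Solve by backward induction. Given q_F, the follower Echo maximises π_E = (301 - (1/2)q_F - (1/2)q_E)q_E - 20q_E.
Setting the follower's marginal profit to zero, 281 - (1/2)q_F - q_E = 0, i.e. q_E = (281 - (1/2)q_F).
The leader anticipates this reaction. Substituting into P = 301 - 0.5Q gives P = 321/2 - (1/4)q_F, so π_F = (321/2 - (1/4)q_F)q_F - 20q_F.
Maximising: ∂π_F/∂q_F = 281/2 - (1/2)q_F = 0, giving q_F = 281.
Then q_E = (281 - (1/2)·281) = 281/2.
Total output Q = 843/2, so price P = 301 - (1/2)·(843/2) = 361/4.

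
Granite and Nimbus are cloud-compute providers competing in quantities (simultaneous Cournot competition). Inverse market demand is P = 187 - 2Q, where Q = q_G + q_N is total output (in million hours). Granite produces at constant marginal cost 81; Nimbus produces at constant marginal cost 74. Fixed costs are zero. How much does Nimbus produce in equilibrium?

20

Granite's profit: π_G = (187 - 2Q)q_G - (81q_G). Setting ∂π_G/∂q_G = 0: 106 - 4q_G - 2(q_N) = 0.
Nimbus's profit: π_N = (187 - 2Q)q_N - (74q_N). Setting ∂π_N/∂q_N = 0: 113 - 4q_N - 2(q_G) = 0.
Best responses: q_G = (106 - 2q_N)/4, q_N = (113 - 2q_G)/4.
Solving the pair: q_G = 33/2, q_N = 20.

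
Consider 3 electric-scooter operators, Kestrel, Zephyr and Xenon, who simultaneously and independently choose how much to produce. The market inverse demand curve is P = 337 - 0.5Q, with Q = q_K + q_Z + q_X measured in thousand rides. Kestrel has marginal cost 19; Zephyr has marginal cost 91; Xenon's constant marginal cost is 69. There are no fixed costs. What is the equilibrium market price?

Kestrel's profit: π_K = (337 - 0.5Q)q_K - (19q_K). Setting ∂π_K/∂q_K = 0: 318 - q_K - (1/2)(q_Z + q_X) = 0.
Zephyr's first-order condition: 246 - q_Z - (1/2)(q_K + q_X) = 0.
Xenon's first-order condition: 268 - q_X - (1/2)(q_K + q_Z) = 0.
Summing all 3 equations gives 832 − 2Q = 0, hence Q = 416.
Back-substituting: q_K = (318 − 208)/(1/2) = 220, q_Z = (246 − 208)/(1/2) = 76, q_X = (268 − 208)/(1/2) = 120.
Total output Q = 416, so price P = 337 - (1/2)·416 = 129.

129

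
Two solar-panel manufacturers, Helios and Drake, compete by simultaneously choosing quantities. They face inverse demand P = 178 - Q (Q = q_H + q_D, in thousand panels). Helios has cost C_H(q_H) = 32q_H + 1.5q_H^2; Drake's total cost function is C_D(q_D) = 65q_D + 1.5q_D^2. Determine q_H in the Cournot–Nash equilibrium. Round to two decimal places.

Helios's profit: π_H = (178 - Q)q_H - (32q_H + (3/2)q_H²). Setting ∂π_H/∂q_H = 0: 146 - 5q_H - (q_D) = 0.
Drake's first-order condition: 113 - 5q_D - (q_H) = 0.
Rearranging gives the reaction functions q_H = (146 - q_D)/5 and q_D = (113 - q_H)/5.
Substituting one into the other gives q_H = 617/24 and q_D = 419/24.

25.71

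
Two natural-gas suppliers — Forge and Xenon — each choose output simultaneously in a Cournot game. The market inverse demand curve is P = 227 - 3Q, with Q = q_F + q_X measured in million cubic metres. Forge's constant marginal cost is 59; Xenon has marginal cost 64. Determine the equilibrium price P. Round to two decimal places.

Forge's profit: π_F = (227 - 3Q)q_F - (59q_F). Setting ∂π_F/∂q_F = 0: 168 - 6q_F - 3(q_X) = 0.
Xenon's first-order condition: 163 - 6q_X - 3(q_F) = 0.
Best responses: q_F = (168 - 3q_X)/6, q_X = (163 - 3q_F)/6.
Substituting one into the other gives q_F = 173/9 and q_X = 158/9.
Total output Q = 331/9, so price P = 227 - 3·(331/9) = 350/3.

116.67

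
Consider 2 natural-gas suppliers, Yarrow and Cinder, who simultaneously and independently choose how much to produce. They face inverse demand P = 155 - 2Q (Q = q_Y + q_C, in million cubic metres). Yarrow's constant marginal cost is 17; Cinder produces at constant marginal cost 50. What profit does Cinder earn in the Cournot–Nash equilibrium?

288

Yarrow's profit: π_Y = (155 - 2Q)q_Y - (17q_Y). Setting ∂π_Y/∂q_Y = 0: 138 - 4q_Y - 2(q_C) = 0.
Cinder's profit: π_C = (155 - 2Q)q_C - (50q_C). Setting ∂π_C/∂q_C = 0: 105 - 4q_C - 2(q_Y) = 0.
Best responses: q_Y = (138 - 2q_C)/4, q_C = (105 - 2q_Y)/4.
Substituting one into the other gives q_Y = 57/2 and q_C = 12.
Price P = 155 - 2·(81/2) = 74.
Cinder's profit: (74 - 50)·12 = 288.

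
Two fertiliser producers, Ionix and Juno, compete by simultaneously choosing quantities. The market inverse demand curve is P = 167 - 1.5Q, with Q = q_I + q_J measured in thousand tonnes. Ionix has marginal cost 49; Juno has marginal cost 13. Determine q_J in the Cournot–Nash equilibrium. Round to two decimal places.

42.22

Ionix's profit: π_I = (167 - 1.5Q)q_I - (49q_I). Setting ∂π_I/∂q_I = 0: 118 - 3q_I - (3/2)(q_J) = 0.
Juno's first-order condition: 154 - 3q_J - (3/2)(q_I) = 0.
Best responses: q_I = (118 - (3/2)q_J)/3, q_J = (154 - (3/2)q_I)/3.
Solving the pair: q_I = 164/9, q_J = 380/9.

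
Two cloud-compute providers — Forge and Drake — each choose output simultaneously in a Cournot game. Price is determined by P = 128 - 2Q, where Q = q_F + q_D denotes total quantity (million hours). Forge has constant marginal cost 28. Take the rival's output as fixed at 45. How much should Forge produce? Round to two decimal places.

With the rival's output fixed at 45, Forge's profit is π_F = (128 - 2·45 - 2q_F)q_F - (28q_F) = (38 - 2q_F)q_F - (28q_F).
∂π_F/∂q_F = 10 - 4q_F = 0, so q_F = 5/2.

2.50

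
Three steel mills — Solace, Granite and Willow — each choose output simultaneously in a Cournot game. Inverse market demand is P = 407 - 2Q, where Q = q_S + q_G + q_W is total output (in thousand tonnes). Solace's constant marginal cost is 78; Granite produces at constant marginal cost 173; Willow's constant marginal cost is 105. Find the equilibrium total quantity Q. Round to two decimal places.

Solace's profit: π_S = (407 - 2Q)q_S - (78q_S). Setting ∂π_S/∂q_S = 0: 329 - 4q_S - 2(q_G + q_W) = 0.
Granite's first-order condition: 234 - 4q_G - 2(q_S + q_W) = 0.
Willow's first-order condition: 302 - 4q_W - 2(q_S + q_G) = 0.
Adding the 3 conditions: 865 − 4Q − 4Q = 0, i.e. Q = 865/8.
Back-substituting: q_S = (329 − 865/4)/2 = 451/8, q_G = (234 − 865/4)/2 = 71/8, q_W = (302 − 865/4)/2 = 343/8.
Total output Q = 451/8 + 71/8 + 343/8 = 865/8.

108.13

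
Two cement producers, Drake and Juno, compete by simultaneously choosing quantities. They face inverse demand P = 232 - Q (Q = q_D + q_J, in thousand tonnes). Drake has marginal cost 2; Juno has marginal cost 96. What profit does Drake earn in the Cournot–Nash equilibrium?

11664

Drake's profit: π_D = (232 - Q)q_D - (2q_D). Setting ∂π_D/∂q_D = 0: 230 - 2q_D - (q_J) = 0.
Juno's profit: π_J = (232 - Q)q_J - (96q_J). Setting ∂π_J/∂q_J = 0: 136 - 2q_J - (q_D) = 0.
Best responses: q_D = (230 - q_J)/2, q_J = (136 - q_D)/2.
Solving the pair: q_D = 108, q_J = 14.
Price P = 232 - 122 = 110.
Drake's profit: (110 - 2)·108 = 11664.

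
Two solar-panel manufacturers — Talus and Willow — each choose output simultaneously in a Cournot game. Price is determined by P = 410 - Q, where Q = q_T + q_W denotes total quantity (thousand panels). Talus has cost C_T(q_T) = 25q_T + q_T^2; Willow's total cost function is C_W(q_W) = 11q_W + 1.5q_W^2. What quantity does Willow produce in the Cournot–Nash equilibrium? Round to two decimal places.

Talus's profit: π_T = (410 - Q)q_T - (25q_T + q_T²). Setting ∂π_T/∂q_T = 0: 385 - 4q_T - (q_W) = 0.
Willow's first-order condition: 399 - 5q_W - (q_T) = 0.
Best responses: q_T = (385 - q_W)/4, q_W = (399 - q_T)/5.
Solving the pair: q_T = 1526/19, q_W = 1211/19.

63.74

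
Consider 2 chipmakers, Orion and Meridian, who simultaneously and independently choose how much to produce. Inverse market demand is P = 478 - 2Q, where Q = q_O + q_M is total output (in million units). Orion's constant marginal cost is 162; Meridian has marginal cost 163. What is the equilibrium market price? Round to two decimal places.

Orion's profit: π_O = (478 - 2Q)q_O - (162q_O). Setting ∂π_O/∂q_O = 0: 316 - 4q_O - 2(q_M) = 0.
Meridian's first-order condition: 315 - 4q_M - 2(q_O) = 0.
Best responses: q_O = (316 - 2q_M)/4, q_M = (315 - 2q_O)/4.
Solving the pair: q_O = 317/6, q_M = 157/3.
Total output Q = 631/6, so price P = 478 - 2·(631/6) = 803/3.

267.67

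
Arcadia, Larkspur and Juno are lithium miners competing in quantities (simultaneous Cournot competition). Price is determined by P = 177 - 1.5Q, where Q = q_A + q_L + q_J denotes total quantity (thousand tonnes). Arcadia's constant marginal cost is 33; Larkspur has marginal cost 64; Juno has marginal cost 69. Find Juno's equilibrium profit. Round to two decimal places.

Arcadia's profit: π_A = (177 - 1.5Q)q_A - (33q_A). Setting ∂π_A/∂q_A = 0: 144 - 3q_A - (3/2)(q_L + q_J) = 0.
Larkspur's first-order condition: 113 - 3q_L - (3/2)(q_A + q_J) = 0.
Juno's profit: π_J = (177 - 1.5Q)q_J - (69q_J). Setting ∂π_J/∂q_J = 0: 108 - 3q_J - (3/2)(q_A + q_L) = 0.
Adding the 3 first-order conditions: 365 − 6Q = 0, so Q = 365/6.
Back-substituting: q_A = (144 − 365/4)/(3/2) = 211/6, q_L = (113 − 365/4)/(3/2) = 29/2, q_J = (108 − 365/4)/(3/2) = 67/6.
Price P = 177 - (3/2)·(365/6) = 343/4.
Juno's profit: (343/4 - 69)·(67/6) = 187.0417.

187.04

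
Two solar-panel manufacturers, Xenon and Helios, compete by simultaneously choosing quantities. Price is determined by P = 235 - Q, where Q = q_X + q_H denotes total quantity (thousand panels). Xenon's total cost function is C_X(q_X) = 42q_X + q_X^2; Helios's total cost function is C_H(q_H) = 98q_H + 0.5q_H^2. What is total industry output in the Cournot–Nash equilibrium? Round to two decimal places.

Xenon's profit: π_X = (235 - Q)q_X - (42q_X + q_X²). Setting ∂π_X/∂q_X = 0: 193 - 4q_X - (q_H) = 0.
Helios's first-order condition: 137 - 3q_H - (q_X) = 0.
So q_X = (193 - q_H)/4 and q_H = (137 - q_X)/3.
Substituting one into the other gives q_X = 442/11 and q_H = 355/11.
Total output Q = 442/11 + 355/11 = 797/11.

72.45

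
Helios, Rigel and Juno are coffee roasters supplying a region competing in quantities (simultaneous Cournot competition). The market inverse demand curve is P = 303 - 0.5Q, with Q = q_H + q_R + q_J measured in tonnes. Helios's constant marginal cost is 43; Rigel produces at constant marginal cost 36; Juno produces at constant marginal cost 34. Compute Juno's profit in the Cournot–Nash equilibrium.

9800

Helios's profit: π_H = (303 - 0.5Q)q_H - (43q_H). Setting ∂π_H/∂q_H = 0: 260 - q_H - (1/2)(q_R + q_J) = 0.
Rigel's profit: π_R = (303 - 0.5Q)q_R - (36q_R). Setting ∂π_R/∂q_R = 0: 267 - q_R - (1/2)(q_H + q_J) = 0.
Juno's profit: π_J = (303 - 0.5Q)q_J - (34q_J). Setting ∂π_J/∂q_J = 0: 269 - q_J - (1/2)(q_H + q_R) = 0.
Adding the 3 conditions: 796 − Q − Q = 0, i.e. Q = 398.
Back-substituting: q_H = (260 − 199)/(1/2) = 122, q_R = (267 − 199)/(1/2) = 136, q_J = (269 − 199)/(1/2) = 140.
Price P = 303 - (1/2)·398 = 104.
Juno's profit: (104 - 34)·140 = 9800.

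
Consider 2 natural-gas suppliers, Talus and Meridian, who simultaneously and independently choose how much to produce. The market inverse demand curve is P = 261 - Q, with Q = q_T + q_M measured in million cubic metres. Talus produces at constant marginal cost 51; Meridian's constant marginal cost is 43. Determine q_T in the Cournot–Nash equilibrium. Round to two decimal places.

67.33

Talus's profit: π_T = (261 - Q)q_T - (51q_T). Setting ∂π_T/∂q_T = 0: 210 - 2q_T - (q_M) = 0.
Meridian's first-order condition: 218 - 2q_M - (q_T) = 0.
Rearranging gives the reaction functions q_T = (210 - q_M)/2 and q_M = (218 - q_T)/2.
Substituting one into the other gives q_T = 202/3 and q_M = 226/3.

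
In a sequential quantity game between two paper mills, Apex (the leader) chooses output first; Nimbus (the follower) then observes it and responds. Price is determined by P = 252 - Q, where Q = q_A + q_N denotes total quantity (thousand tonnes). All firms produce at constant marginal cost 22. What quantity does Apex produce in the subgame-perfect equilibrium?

115

The follower Nimbus best-responds to any q_A: π_N = (252 - Q)q_N - 22q_N.
∂π_N/∂q_N = 230 - q_A - 2q_N = 0 gives the reaction function q_N = (230 - q_A)/2.
The leader anticipates this reaction. Substituting into P = 252 - Q gives P = 137 - (1/2)q_A, so π_A = (137 - (1/2)q_A)q_A - 22q_A.
Maximising: ∂π_A/∂q_A = 115 - q_A = 0, giving q_A = 115.
Then q_N = (230 - 115)/2 = 115/2.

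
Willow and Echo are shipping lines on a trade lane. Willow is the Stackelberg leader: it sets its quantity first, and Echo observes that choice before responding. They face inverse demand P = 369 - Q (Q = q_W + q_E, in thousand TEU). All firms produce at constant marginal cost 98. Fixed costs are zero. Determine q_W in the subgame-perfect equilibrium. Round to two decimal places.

135.50

Solve by backward induction. Given q_W, the follower Echo maximises π_E = (369 - q_W - q_E)q_E - 98q_E.
Follower FOC: 271 - q_W - 2q_E = 0, so q_E(q_W) = (271 - q_W)/2.
Willow substitutes q_E(q_W) into its own profit: π_W = q_W(369 - q_W - (271 - q_W)/2) - 98q_W = (467/2 - (1/2)q_W)q_W - 98q_W.
Maximising: ∂π_W/∂q_W = 271/2 - q_W = 0, giving q_W = 271/2.
Then q_E = (271 - 271/2)/2 = 271/4.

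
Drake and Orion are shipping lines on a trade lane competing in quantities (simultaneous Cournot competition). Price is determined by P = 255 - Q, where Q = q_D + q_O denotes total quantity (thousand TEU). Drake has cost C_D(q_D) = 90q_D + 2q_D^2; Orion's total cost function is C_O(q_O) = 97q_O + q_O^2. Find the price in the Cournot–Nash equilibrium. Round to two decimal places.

199.13

Drake's profit: π_D = (255 - Q)q_D - (90q_D + 2q_D²). Setting ∂π_D/∂q_D = 0: 165 - 6q_D - (q_O) = 0.
Orion's profit: π_O = (255 - Q)q_O - (97q_O + q_O²). Setting ∂π_O/∂q_O = 0: 158 - 4q_O - (q_D) = 0.
Rearranging gives the reaction functions q_D = (165 - q_O)/6 and q_O = (158 - q_D)/4.
Substituting one into the other gives q_D = 502/23 and q_O = 783/23.
Total output Q = 1285/23, so price P = 255 - 1285/23 = 199.1304.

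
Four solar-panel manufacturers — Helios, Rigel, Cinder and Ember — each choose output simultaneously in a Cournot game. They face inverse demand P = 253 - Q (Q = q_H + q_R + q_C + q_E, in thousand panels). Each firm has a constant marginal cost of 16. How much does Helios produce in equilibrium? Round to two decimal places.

A representative firm's profit is π_i = q_i(253 - Q) - 16q_i.
Setting ∂π_i/∂q_i = 0 with rivals' quantities fixed: 237 - 2q_i - Σ_{j≠i} q_j = 0.
By symmetry each firm produces the same amount; substituting Σ_{j≠i} q_j = 3q_i yields q_i = 237/5.

47.40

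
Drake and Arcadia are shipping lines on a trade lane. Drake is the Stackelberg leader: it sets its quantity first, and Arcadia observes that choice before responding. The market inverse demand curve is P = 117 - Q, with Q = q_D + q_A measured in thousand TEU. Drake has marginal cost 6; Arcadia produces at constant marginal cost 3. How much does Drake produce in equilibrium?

54

Solve by backward induction. Given q_D, the follower Arcadia maximises π_A = (117 - q_D - q_A)q_A - 3q_A.
Follower FOC: 114 - q_D - 2q_A = 0, so q_A(q_D) = (114 - q_D)/2.
The leader anticipates this reaction. Substituting into P = 117 - Q gives P = 60 - (1/2)q_D, so π_D = (60 - (1/2)q_D)q_D - 6q_D.
Maximising: ∂π_D/∂q_D = 54 - q_D = 0, giving q_D = 54.
Then q_A = (114 - 54)/2 = 30.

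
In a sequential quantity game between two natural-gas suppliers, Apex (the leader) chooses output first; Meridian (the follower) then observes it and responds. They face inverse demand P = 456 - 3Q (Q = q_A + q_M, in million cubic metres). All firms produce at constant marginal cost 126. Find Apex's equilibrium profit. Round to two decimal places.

The follower Meridian best-responds to any q_A: π_M = (456 - 3Q)q_M - 126q_M.
∂π_M/∂q_M = 330 - 3q_A - 6q_M = 0 gives the reaction function q_M = (330 - 3q_A)/6.
The leader anticipates this reaction. Substituting into P = 456 - 3Q gives P = 291 - (3/2)q_A, so π_A = (291 - (3/2)q_A)q_A - 126q_A.
Leader FOC: 165 - 3q_A = 0, so q_A = 55.
Then q_M = (330 - 3·55)/6 = 55/2.
Price P = 456 - 3·(165/2) = 417/2.
Apex's profit: (417/2 - 126)·55 = 4537.5000.

4537.50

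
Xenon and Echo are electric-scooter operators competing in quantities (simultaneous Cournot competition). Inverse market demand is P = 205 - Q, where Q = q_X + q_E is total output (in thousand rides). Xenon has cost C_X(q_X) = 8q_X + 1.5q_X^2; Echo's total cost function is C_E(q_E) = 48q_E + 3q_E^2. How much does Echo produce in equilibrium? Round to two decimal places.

Xenon's profit: π_X = (205 - Q)q_X - (8q_X + (3/2)q_X²). Setting ∂π_X/∂q_X = 0: 197 - 5q_X - (q_E) = 0.
Echo's first-order condition: 157 - 8q_E - (q_X) = 0.
Best responses: q_X = (197 - q_E)/5, q_E = (157 - q_X)/8.
Substituting one into the other gives q_X = 473/13 and q_E = 196/13.

15.08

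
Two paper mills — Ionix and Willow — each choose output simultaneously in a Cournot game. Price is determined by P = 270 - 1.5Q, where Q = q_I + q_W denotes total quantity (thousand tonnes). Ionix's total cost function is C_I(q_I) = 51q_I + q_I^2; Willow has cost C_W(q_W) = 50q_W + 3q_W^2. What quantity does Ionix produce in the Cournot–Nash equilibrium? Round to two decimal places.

38.39

Ionix's profit: π_I = (270 - 1.5Q)q_I - (51q_I + q_I²). Setting ∂π_I/∂q_I = 0: 219 - 5q_I - (3/2)(q_W) = 0.
Willow's profit: π_W = (270 - 1.5Q)q_W - (50q_W + 3q_W²). Setting ∂π_W/∂q_W = 0: 220 - 9q_W - (3/2)(q_I) = 0.
Best responses: q_I = (219 - (3/2)q_W)/5, q_W = (220 - (3/2)q_I)/9.
Substituting one into the other gives q_I = 38.3860 and q_W = 18.0468.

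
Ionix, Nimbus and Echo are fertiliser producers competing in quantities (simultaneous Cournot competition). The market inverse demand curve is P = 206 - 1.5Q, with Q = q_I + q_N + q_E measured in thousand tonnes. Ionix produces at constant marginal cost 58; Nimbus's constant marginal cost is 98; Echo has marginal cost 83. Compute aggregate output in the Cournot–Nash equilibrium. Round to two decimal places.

63.17

Ionix's profit: π_I = (206 - 1.5Q)q_I - (58q_I). Setting ∂π_I/∂q_I = 0: 148 - 3q_I - (3/2)(q_N + q_E) = 0.
Nimbus's first-order condition: 108 - 3q_N - (3/2)(q_I + q_E) = 0.
Echo's first-order condition: 123 - 3q_E - (3/2)(q_I + q_N) = 0.
Adding the 3 conditions: 379 − 3Q − 3Q = 0, i.e. Q = 379/6.
Back-substituting: q_I = (148 − 379/4)/(3/2) = 71/2, q_N = (108 − 379/4)/(3/2) = 53/6, q_E = (123 − 379/4)/(3/2) = 113/6.
Total output Q = 71/2 + 53/6 + 113/6 = 379/6.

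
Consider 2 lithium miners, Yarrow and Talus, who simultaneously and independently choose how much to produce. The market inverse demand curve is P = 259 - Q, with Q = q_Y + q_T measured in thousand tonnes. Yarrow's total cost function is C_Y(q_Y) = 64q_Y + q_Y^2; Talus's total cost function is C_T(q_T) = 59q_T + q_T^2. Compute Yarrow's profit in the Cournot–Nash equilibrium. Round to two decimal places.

Yarrow's profit: π_Y = (259 - Q)q_Y - (64q_Y + q_Y²). Setting ∂π_Y/∂q_Y = 0: 195 - 4q_Y - (q_T) = 0.
Talus's profit: π_T = (259 - Q)q_T - (59q_T + q_T²). Setting ∂π_T/∂q_T = 0: 200 - 4q_T - (q_Y) = 0.
So q_Y = (195 - q_T)/4 and q_T = (200 - q_Y)/4.
Substituting one into the other gives q_Y = 116/3 and q_T = 121/3.
Price P = 259 - 79 = 180.
Yarrow's profit: 180·(116/3) - 64·(116/3) - (116/3)² = 2990.2222.

2990.22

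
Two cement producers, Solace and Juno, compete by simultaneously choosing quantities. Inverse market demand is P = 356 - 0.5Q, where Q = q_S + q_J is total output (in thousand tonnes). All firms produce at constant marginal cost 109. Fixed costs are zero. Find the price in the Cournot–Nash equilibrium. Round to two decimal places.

191.33

Each firm earns π_i = (356 - 0.5Q)q_i - 109q_i.
First-order condition (treating rivals' output as given): 247 - q_i - (1/2)q_j = 0.
With identical firms every q_j equals q_i, so q_j = q_i and 247 = (3/2)q_i, giving q_i = 494/3.
Total output Q = 988/3, so price P = 356 - (1/2)·(988/3) = 574/3.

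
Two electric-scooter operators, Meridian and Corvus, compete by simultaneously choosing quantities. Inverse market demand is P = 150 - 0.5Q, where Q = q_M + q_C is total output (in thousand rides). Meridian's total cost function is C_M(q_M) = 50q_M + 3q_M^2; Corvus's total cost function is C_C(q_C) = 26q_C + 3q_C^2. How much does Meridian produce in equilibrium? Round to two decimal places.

Meridian's profit: π_M = (150 - 0.5Q)q_M - (50q_M + 3q_M²). Setting ∂π_M/∂q_M = 0: 100 - 7q_M - (1/2)(q_C) = 0.
Corvus's profit: π_C = (150 - 0.5Q)q_C - (26q_C + 3q_C²). Setting ∂π_C/∂q_C = 0: 124 - 7q_C - (1/2)(q_M) = 0.
Rearranging gives the reaction functions q_M = (100 - (1/2)q_C)/7 and q_C = (124 - (1/2)q_M)/7.
Solving the pair: q_M = 13.0872, q_C = 16.7795.

13.09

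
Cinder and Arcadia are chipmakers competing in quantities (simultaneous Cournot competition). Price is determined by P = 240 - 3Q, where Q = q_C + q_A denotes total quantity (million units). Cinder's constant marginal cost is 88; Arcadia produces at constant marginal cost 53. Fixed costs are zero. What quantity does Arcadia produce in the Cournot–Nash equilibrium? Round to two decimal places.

Cinder's profit: π_C = (240 - 3Q)q_C - (88q_C). Setting ∂π_C/∂q_C = 0: 152 - 6q_C - 3(q_A) = 0.
Arcadia's first-order condition: 187 - 6q_A - 3(q_C) = 0.
So q_C = (152 - 3q_A)/6 and q_A = (187 - 3q_C)/6.
Substituting one into the other gives q_C = 13 and q_A = 74/3.

24.67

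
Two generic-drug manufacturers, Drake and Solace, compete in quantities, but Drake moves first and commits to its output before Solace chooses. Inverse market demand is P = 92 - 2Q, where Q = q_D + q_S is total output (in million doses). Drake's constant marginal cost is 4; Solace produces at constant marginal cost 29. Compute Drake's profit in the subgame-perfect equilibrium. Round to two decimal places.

798.06

Solve by backward induction. Given q_D, the follower Solace maximises π_S = (92 - 2q_D - 2q_S)q_S - 29q_S.
Setting the follower's marginal profit to zero, 63 - 2q_D - 4q_S = 0, i.e. q_S = (63 - 2q_D)/4.
The leader anticipates this reaction. Substituting into P = 92 - 2Q gives P = 121/2 - q_D, so π_D = (121/2 - q_D)q_D - 4q_D.
Maximising: ∂π_D/∂q_D = 113/2 - 2q_D = 0, giving q_D = 113/4.
Then q_S = (63 - 2·(113/4))/4 = 13/8.
Price P = 92 - 2·(239/8) = 129/4.
Drake's profit: (129/4 - 4)·(113/4) = 798.0625.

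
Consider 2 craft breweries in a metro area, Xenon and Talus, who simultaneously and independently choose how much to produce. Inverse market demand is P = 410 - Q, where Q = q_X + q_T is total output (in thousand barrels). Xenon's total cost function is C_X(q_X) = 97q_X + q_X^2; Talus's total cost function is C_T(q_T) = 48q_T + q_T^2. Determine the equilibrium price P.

Xenon's profit: π_X = (410 - Q)q_X - (97q_X + q_X²). Setting ∂π_X/∂q_X = 0: 313 - 4q_X - (q_T) = 0.
Talus's profit: π_T = (410 - Q)q_T - (48q_T + q_T²). Setting ∂π_T/∂q_T = 0: 362 - 4q_T - (q_X) = 0.
Best responses: q_X = (313 - q_T)/4, q_T = (362 - q_X)/4.
Substituting one into the other gives q_X = 178/3 and q_T = 227/3.
Total output Q = 135, so price P = 410 - 135 = 275.

275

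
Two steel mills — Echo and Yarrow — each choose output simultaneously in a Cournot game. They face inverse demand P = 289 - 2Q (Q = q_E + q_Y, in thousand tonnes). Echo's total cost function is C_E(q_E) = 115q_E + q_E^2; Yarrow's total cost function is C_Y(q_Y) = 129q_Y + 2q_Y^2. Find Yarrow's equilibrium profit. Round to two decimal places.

773.85

Echo's profit: π_E = (289 - 2Q)q_E - (115q_E + q_E²). Setting ∂π_E/∂q_E = 0: 174 - 6q_E - 2(q_Y) = 0.
Yarrow's first-order condition: 160 - 8q_Y - 2(q_E) = 0.
So q_E = (174 - 2q_Y)/6 and q_Y = (160 - 2q_E)/8.
Substituting one into the other gives q_E = 268/11 and q_Y = 153/11.
Price P = 289 - 2·(421/11) = 212.4545.
Yarrow's profit: 212.4545·(153/11) - 129·(153/11) - 2(153/11)² = 773.8512.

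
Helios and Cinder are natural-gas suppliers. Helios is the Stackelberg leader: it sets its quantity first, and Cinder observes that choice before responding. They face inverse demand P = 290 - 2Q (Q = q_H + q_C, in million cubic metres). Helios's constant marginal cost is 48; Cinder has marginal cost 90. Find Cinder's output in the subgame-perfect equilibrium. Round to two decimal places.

Solve by backward induction. Given q_H, the follower Cinder maximises π_C = (290 - 2q_H - 2q_C)q_C - 90q_C.
Setting the follower's marginal profit to zero, 200 - 2q_H - 4q_C = 0, i.e. q_C = (200 - 2q_H)/4.
The leader anticipates this reaction. Substituting into P = 290 - 2Q gives P = 190 - q_H, so π_H = (190 - q_H)q_H - 48q_H.
Leader FOC: 142 - 2q_H = 0, so q_H = 71.
Then q_C = (200 - 2·71)/4 = 29/2.

14.50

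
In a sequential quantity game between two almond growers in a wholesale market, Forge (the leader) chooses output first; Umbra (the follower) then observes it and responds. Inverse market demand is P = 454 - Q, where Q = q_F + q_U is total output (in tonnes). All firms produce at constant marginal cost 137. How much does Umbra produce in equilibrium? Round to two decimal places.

79.25

Solve by backward induction. Given q_F, the follower Umbra maximises π_U = (454 - q_F - q_U)q_U - 137q_U.
∂π_U/∂q_U = 317 - q_F - 2q_U = 0 gives the reaction function q_U = (317 - q_F)/2.
Forge substitutes q_U(q_F) into its own profit: π_F = q_F(454 - q_F - (317 - q_F)/2) - 137q_F = (591/2 - (1/2)q_F)q_F - 137q_F.
Maximising: ∂π_F/∂q_F = 317/2 - q_F = 0, giving q_F = 317/2.
Then q_U = (317 - 317/2)/2 = 317/4.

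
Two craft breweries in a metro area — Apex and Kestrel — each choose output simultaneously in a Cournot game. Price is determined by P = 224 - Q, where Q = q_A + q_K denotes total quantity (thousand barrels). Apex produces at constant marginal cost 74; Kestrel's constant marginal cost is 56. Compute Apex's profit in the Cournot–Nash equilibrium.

1936

Apex's profit: π_A = (224 - Q)q_A - (74q_A). Setting ∂π_A/∂q_A = 0: 150 - 2q_A - (q_K) = 0.
Kestrel's profit: π_K = (224 - Q)q_K - (56q_K). Setting ∂π_K/∂q_K = 0: 168 - 2q_K - (q_A) = 0.
So q_A = (150 - q_K)/2 and q_K = (168 - q_A)/2.
Substituting one into the other gives q_A = 44 and q_K = 62.
Price P = 224 - 106 = 118.
Apex's profit: (118 - 74)·44 = 1936.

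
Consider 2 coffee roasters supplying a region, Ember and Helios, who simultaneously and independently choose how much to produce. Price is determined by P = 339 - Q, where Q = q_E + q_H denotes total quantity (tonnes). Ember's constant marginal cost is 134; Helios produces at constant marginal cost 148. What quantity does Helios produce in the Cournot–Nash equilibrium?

Ember's profit: π_E = (339 - Q)q_E - (134q_E). Setting ∂π_E/∂q_E = 0: 205 - 2q_E - (q_H) = 0.
Helios's first-order condition: 191 - 2q_H - (q_E) = 0.
So q_E = (205 - q_H)/2 and q_H = (191 - q_E)/2.
Solving the pair: q_E = 73, q_H = 59.

59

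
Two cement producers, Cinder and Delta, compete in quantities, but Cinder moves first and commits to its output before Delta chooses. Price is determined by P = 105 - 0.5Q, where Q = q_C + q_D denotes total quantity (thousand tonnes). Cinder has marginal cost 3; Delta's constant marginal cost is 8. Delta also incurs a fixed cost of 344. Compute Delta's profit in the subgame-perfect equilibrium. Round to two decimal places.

The follower Delta best-responds to any q_C: π_D = (105 - 0.5Q)q_D - 8q_D.
Follower FOC: 97 - (1/2)q_C - q_D = 0, so q_D(q_C) = (97 - (1/2)q_C).
The leader anticipates this reaction. Substituting into P = 105 - 0.5Q gives P = 113/2 - (1/4)q_C, so π_C = (113/2 - (1/4)q_C)q_C - 3q_C.
Maximising: ∂π_C/∂q_C = 107/2 - (1/2)q_C = 0, giving q_C = 107.
Then q_D = (97 - (1/2)·107) = 87/2.
Price P = 105 - (1/2)·(301/2) = 119/4.
Delta's profit: (119/4 - 8)·(87/2) - 344 = 602.1250.

602.13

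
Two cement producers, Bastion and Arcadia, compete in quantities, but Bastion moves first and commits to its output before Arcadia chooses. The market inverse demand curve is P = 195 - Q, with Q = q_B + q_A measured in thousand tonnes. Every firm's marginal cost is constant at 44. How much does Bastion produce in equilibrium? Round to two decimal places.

75.50

Solve by backward induction. Given q_B, the follower Arcadia maximises π_A = (195 - q_B - q_A)q_A - 44q_A.
Follower FOC: 151 - q_B - 2q_A = 0, so q_A(q_B) = (151 - q_B)/2.
Bastion substitutes q_A(q_B) into its own profit: π_B = q_B(195 - q_B - (151 - q_B)/2) - 44q_B = (239/2 - (1/2)q_B)q_B - 44q_B.
Maximising: ∂π_B/∂q_B = 151/2 - q_B = 0, giving q_B = 151/2.
Then q_A = (151 - 151/2)/2 = 151/4.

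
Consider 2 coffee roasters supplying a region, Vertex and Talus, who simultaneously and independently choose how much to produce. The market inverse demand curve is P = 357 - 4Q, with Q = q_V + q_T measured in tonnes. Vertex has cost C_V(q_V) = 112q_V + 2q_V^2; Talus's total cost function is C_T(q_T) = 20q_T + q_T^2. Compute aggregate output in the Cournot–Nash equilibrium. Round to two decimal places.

Vertex's profit: π_V = (357 - 4Q)q_V - (112q_V + 2q_V²). Setting ∂π_V/∂q_V = 0: 245 - 12q_V - 4(q_T) = 0.
Talus's profit: π_T = (357 - 4Q)q_T - (20q_T + q_T²). Setting ∂π_T/∂q_T = 0: 337 - 10q_T - 4(q_V) = 0.
So q_V = (245 - 4q_T)/12 and q_T = (337 - 4q_V)/10.
Solving the pair: q_V = 551/52, q_T = 383/13.
Total output Q = 551/52 + 383/13 = 40.0577.

40.06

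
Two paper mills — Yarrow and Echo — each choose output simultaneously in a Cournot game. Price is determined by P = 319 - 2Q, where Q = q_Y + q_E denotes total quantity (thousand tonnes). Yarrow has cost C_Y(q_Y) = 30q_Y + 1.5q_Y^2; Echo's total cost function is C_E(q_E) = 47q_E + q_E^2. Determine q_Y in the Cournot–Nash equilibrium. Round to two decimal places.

Yarrow's profit: π_Y = (319 - 2Q)q_Y - (30q_Y + (3/2)q_Y²). Setting ∂π_Y/∂q_Y = 0: 289 - 7q_Y - 2(q_E) = 0.
Echo's first-order condition: 272 - 6q_E - 2(q_Y) = 0.
So q_Y = (289 - 2q_E)/7 and q_E = (272 - 2q_Y)/6.
Substituting one into the other gives q_Y = 595/19 and q_E = 663/19.

31.32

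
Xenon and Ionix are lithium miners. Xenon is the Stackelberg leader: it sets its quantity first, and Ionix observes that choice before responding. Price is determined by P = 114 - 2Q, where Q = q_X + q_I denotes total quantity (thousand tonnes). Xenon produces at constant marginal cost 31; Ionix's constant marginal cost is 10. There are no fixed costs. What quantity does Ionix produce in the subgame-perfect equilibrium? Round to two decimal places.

18.25

The follower Ionix best-responds to any q_X: π_I = (114 - 2Q)q_I - 10q_I.
Setting the follower's marginal profit to zero, 104 - 2q_X - 4q_I = 0, i.e. q_I = (104 - 2q_X)/4.
The leader anticipates this reaction. Substituting into P = 114 - 2Q gives P = 62 - q_X, so π_X = (62 - q_X)q_X - 31q_X.
The leader's first-order condition 31 - 2q_X = 0 yields q_X = 31/2.
Then q_I = (104 - 2·(31/2))/4 = 73/4.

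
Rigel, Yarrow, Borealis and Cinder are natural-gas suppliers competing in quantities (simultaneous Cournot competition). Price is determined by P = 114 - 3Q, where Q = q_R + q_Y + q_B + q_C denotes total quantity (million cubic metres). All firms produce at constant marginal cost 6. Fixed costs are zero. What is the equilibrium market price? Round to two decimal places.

A representative firm's profit is π_i = q_i(114 - 3Q) - 6q_i.
First-order condition (treating rivals' output as given): 108 - 6q_i - 3·Σ_{j≠i} q_j = 0.
By symmetry each firm produces the same amount; substituting Σ_{j≠i} q_j = 3q_i yields q_i = 108/15 = 36/5.
Total output Q = 144/5, so price P = 114 - 3·(144/5) = 138/5.

27.60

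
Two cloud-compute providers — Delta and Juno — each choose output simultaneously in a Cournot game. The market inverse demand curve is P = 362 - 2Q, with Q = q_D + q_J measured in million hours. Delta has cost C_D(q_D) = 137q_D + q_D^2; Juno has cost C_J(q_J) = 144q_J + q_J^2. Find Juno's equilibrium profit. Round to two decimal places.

Delta's profit: π_D = (362 - 2Q)q_D - (137q_D + q_D²). Setting ∂π_D/∂q_D = 0: 225 - 6q_D - 2(q_J) = 0.
Juno's profit: π_J = (362 - 2Q)q_J - (144q_J + q_J²). Setting ∂π_J/∂q_J = 0: 218 - 6q_J - 2(q_D) = 0.
So q_D = (225 - 2q_J)/6 and q_J = (218 - 2q_D)/6.
Substituting one into the other gives q_D = 457/16 and q_J = 429/16.
Price P = 362 - 2·(443/8) = 1005/4.
Juno's profit: (1005/4)·(429/16) - 144·(429/16) - (429/16)² = 2156.7305.

2156.73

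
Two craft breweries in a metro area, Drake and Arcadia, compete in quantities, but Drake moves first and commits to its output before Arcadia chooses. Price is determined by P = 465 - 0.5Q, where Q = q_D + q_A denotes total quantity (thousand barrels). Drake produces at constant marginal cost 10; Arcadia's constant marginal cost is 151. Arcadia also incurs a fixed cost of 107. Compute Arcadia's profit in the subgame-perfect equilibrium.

21

Solve by backward induction. Given q_D, the follower Arcadia maximises π_A = (465 - (1/2)q_D - (1/2)q_A)q_A - 151q_A.
Setting the follower's marginal profit to zero, 314 - (1/2)q_D - q_A = 0, i.e. q_A = (314 - (1/2)q_D).
The leader anticipates this reaction. Substituting into P = 465 - 0.5Q gives P = 308 - (1/4)q_D, so π_D = (308 - (1/4)q_D)q_D - 10q_D.
Leader FOC: 298 - (1/2)q_D = 0, so q_D = 596.
Then q_A = (314 - (1/2)·596) = 16.
Price P = 465 - (1/2)·612 = 159.
Arcadia's profit: (159 - 151)·16 - 107 = 21.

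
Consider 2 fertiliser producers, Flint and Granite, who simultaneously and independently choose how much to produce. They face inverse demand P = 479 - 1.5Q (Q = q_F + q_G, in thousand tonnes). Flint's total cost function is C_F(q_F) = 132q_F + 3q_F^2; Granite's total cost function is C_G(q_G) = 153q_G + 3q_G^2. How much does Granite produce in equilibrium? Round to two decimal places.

30.65

Flint's profit: π_F = (479 - 1.5Q)q_F - (132q_F + 3q_F²). Setting ∂π_F/∂q_F = 0: 347 - 9q_F - (3/2)(q_G) = 0.
Granite's first-order condition: 326 - 9q_G - (3/2)(q_F) = 0.
Rearranging gives the reaction functions q_F = (347 - (3/2)q_G)/9 and q_G = (326 - (3/2)q_F)/9.
Solving the pair: q_F = 33.4476, q_G = 30.6476.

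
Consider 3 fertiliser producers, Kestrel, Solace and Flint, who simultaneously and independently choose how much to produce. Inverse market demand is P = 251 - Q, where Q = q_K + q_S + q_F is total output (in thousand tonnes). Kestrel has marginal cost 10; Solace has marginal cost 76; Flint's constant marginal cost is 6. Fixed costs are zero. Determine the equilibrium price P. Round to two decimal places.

Kestrel's profit: π_K = (251 - Q)q_K - (10q_K). Setting ∂π_K/∂q_K = 0: 241 - 2q_K - (q_S + q_F) = 0.
Solace's first-order condition: 175 - 2q_S - (q_K + q_F) = 0.
Flint's first-order condition: 245 - 2q_F - (q_K + q_S) = 0.
Adding the 3 first-order conditions: 661 − 4Q = 0, so Q = 661/4.
Back-substituting: q_K = (241 − 661/4) = 303/4, q_S = (175 − 661/4) = 39/4, q_F = (245 − 661/4) = 319/4.
Total output Q = 661/4, so price P = 251 - 661/4 = 343/4.

85.75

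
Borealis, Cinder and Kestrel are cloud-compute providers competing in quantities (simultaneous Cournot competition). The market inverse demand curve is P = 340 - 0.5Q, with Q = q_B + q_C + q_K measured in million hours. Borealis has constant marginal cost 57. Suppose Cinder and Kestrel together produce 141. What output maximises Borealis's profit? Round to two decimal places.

With rivals' combined output fixed at 141, Borealis's profit is π_B = (340 - (1/2)·141 - (1/2)q_B)q_B - (57q_B) = (539/2 - (1/2)q_B)q_B - (57q_B).
∂π_B/∂q_B = 425/2 - q_B = 0, so q_B = 425/2.

212.50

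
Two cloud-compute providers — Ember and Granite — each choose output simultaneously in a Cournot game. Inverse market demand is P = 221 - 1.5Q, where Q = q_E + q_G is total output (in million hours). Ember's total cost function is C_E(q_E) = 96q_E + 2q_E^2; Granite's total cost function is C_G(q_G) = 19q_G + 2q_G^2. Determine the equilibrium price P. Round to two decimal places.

Ember's profit: π_E = (221 - 1.5Q)q_E - (96q_E + 2q_E²). Setting ∂π_E/∂q_E = 0: 125 - 7q_E - (3/2)(q_G) = 0.
Granite's profit: π_G = (221 - 1.5Q)q_G - (19q_G + 2q_G²). Setting ∂π_G/∂q_G = 0: 202 - 7q_G - (3/2)(q_E) = 0.
So q_E = (125 - (3/2)q_G)/7 and q_G = (202 - (3/2)q_E)/7.
Substituting one into the other gives q_E = 208/17 and q_G = 446/17.
Total output Q = 654/17, so price P = 221 - (3/2)·(654/17) = 163.2941.

163.29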